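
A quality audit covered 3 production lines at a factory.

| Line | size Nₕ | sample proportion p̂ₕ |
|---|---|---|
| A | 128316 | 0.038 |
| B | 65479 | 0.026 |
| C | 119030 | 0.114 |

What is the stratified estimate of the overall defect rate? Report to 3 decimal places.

0.064

N = 128316 + 65479 + 119030 = 312825.
Overall proportion = Σ (Nₕ/N)·p̂ₕ.
Σ Nₕp̂ₕ = 4876.008 + 1702.454 + 13569.42 = 20147.882.
20147.882 / 312825 = 0.06441... → 0.064.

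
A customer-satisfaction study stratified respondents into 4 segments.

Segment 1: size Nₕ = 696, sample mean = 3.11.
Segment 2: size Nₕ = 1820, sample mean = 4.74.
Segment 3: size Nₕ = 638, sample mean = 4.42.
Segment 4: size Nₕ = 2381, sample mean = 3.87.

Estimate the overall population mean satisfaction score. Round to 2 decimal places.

N = 696 + 1820 + 638 + 2381 = 5535.
Weight each subgroup mean by Nₕ/N and sum.
Σ Nₕx̄ₕ = 696·3.11 + 1820·4.74 + 638·4.42 + 2381·3.87 = 2164.56 + 8626.8 + 2819.96 + 9214.47 = 22825.79.
Divide by N: 22825.79 / 5535 = 4.1239... → 4.12.

4.12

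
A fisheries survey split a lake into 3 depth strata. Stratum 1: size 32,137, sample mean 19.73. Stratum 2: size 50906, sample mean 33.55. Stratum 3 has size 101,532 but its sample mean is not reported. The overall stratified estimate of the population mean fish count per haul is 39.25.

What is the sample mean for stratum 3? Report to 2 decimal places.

N = 32137 + 50906 + 101532 = 184575.
Overall total = μ·N = 39.25·184575 = 7244568.75.
Subtract the known strata: 32137·19.73 + 50906·33.55 = 2341959.31.
Remaining total for stratum 3: 7244568.75 − 2341959.31 = 4902609.44.
Divide by its size: 4902609.44 / 101532 = 48.2863... → 48.29.

48.29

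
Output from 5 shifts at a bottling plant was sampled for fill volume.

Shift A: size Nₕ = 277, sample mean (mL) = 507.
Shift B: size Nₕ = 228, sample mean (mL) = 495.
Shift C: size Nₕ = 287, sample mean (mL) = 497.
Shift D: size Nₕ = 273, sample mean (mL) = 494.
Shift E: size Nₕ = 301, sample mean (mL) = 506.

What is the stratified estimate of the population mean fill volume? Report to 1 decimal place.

N = 277 + 228 + 287 + 273 + 301 = 1366.
Weight each subgroup mean by Nₕ/N and sum.
Σ Nₕx̄ₕ = 277·507 + 228·495 + 287·497 + 273·494 + 301·506 = 140439 + 112860 + 142639 + 134862 + 152306 = 683106.
Divide by N: 683106 / 1366 = 500.078... → 500.1.

500.1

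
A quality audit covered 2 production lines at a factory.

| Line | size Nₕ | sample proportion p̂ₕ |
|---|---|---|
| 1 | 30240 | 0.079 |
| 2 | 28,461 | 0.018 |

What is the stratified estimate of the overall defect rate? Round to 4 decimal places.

0.0494

N = 30240 + 28461 = 58701.
Overall proportion = Σ (Nₕ/N)·p̂ₕ.
Σ Nₕp̂ₕ = 2388.96 + 512.298 = 2901.258.
2901.258 / 58701 = 0.049424... → 0.0494.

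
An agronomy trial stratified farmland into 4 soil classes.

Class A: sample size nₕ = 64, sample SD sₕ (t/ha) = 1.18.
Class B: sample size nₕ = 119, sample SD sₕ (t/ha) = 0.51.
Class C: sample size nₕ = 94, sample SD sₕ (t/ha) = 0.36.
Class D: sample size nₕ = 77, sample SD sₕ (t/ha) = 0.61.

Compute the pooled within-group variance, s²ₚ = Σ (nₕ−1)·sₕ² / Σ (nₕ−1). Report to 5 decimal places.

0.45356

A: (64−1)·1.18² = 63·1.3924 = 87.7212
B: (119−1)·0.51² = 118·0.2601 = 30.6918
C: (94−1)·0.36² = 93·0.1296 = 12.0528
D: (77−1)·0.61² = 76·0.3721 = 28.2796
Numerator = 158.7454; denominator = Σ(nₕ−1) = 350.
s²ₚ = 158.7454/350 = 0.4535583... → 0.45356.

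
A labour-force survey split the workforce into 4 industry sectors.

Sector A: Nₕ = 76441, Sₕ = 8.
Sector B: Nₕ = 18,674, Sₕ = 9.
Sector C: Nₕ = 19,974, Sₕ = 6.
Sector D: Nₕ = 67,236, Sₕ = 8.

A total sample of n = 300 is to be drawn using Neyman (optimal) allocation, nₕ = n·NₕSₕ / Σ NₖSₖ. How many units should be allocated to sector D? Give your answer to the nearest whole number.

112

Σ NₕSₕ = 76441·8 + 18674·9 + 19974·6 + 67236·8 = 1437326.
Share for D: 537888/1437326 = 0.37423.
n_D = 300 × 0.37423 = 112.268... → 112.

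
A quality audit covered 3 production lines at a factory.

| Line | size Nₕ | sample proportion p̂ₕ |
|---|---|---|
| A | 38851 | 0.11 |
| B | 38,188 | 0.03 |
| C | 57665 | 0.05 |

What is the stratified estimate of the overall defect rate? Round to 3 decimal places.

0.062

N = 38851 + 38188 + 57665 = 134704.
Overall proportion = Σ (Nₕ/N)·p̂ₕ.
Σ Nₕp̂ₕ = 4273.61 + 1145.64 + 2883.25 = 8302.5.
8302.5 / 134704 = 0.06164... → 0.062.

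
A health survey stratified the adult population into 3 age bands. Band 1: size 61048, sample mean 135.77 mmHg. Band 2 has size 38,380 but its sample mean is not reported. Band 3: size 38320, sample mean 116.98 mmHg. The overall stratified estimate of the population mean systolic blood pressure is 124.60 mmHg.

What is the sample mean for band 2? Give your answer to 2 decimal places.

N = 61048 + 38380 + 38320 = 137748.
Overall total = μ·N = 124.60·137748 = 17163400.8.
Subtract the known strata: 61048·135.77 + 38320·116.98 = 12771160.56.
Remaining total for band 2: 17163400.8 − 12771160.56 = 4392240.24.
Divide by its size: 4392240.24 / 38380 = 114.4409... → 114.44.

114.44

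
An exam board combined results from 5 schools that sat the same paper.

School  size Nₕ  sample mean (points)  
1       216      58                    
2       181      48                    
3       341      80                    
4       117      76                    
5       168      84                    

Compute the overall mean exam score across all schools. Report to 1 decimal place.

69.9

N = 216 + 181 + 341 + 117 + 168 = 1023.
Overall mean = Σ (Nₕ/N)·x̄ₕ — weight by population share, not a simple average.
Σ Nₕx̄ₕ = 216·58 + 181·48 + 341·80 + 117·76 + 168·84 = 12528 + 8688 + 27280 + 8892 + 14112 = 71500.
Divide by N: 71500 / 1023 = 69.892... → 69.9.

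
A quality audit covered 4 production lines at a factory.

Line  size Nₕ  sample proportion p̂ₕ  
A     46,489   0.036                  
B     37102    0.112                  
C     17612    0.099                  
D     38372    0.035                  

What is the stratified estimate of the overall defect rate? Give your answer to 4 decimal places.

N = 46489 + 37102 + 17612 + 38372 = 139575.
Overall proportion = Σ (Nₕ/N)·p̂ₕ.
Σ Nₕp̂ₕ = 1673.604 + 4155.424 + 1743.588 + 1343.02 = 8915.636.
8915.636 / 139575 = 0.063877... → 0.0639.

0.0639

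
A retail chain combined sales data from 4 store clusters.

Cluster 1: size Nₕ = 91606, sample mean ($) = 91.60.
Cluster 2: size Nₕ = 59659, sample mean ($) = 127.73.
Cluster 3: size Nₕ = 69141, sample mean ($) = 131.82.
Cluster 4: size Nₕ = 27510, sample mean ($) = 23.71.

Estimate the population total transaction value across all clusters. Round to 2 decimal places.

25777782.39

1: 91606·91.60 = 8391109.6
2: 59659·127.73 = 7620244.07
3: 69141·131.82 = 9114166.62
4: 27510·23.71 = 652262.1
τ̂ = Σ Nₕx̄ₕ = 25777782.39.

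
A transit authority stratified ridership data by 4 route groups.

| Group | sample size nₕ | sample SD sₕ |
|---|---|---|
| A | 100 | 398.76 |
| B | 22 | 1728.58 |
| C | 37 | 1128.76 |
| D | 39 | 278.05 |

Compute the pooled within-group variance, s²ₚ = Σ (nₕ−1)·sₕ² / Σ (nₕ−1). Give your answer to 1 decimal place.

656160.4

Degrees of freedom: 99 + 21 + 36 + 38 = 194.
Σ(nₕ−1)sₕ² = 99·159009.5376 + 21·2987988.8164 + 36·1274099.1376 + 38·77311.8025 = 127295126.8154.
s²ₚ = 127295126.8154 / 194 = 656160.448... → 656160.4.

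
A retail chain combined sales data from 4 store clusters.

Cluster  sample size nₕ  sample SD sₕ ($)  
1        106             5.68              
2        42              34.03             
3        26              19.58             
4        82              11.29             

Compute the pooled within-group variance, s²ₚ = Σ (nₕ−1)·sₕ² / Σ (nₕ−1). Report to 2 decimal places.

280.86

Degrees of freedom: 105 + 41 + 25 + 81 = 252.
Σ(nₕ−1)sₕ² = 105·32.2624 + 41·1158.0409 + 25·383.3764 + 81·127.4641 = 70776.231.
s²ₚ = 70776.231 / 252 = 280.8581... → 280.86.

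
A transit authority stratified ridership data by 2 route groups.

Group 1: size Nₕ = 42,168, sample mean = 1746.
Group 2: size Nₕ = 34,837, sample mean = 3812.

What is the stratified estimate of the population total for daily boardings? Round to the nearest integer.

206423972

Population total = Σ Nₕ·x̄ₕ (each stratum's size times its mean).
42168·1746 + 34837·3812 = 73625328 + 132798644 = 206423972.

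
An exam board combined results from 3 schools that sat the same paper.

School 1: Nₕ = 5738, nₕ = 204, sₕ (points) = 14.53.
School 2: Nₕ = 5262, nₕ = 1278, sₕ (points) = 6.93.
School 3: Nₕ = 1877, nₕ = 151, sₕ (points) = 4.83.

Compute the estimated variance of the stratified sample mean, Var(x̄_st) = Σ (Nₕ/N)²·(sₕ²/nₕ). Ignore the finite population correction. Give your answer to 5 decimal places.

N = 12877; Wₕ = Nₕ/N.
school 1: (5738/12877)²·14.53²/204 = 0.20549098
school 2: (5262/12877)²·6.93²/1278 = 0.00627492
school 3: (1877/12877)²·4.83²/151 = 0.00328259
Sum = 0.21504848 → 0.21505.

0.21505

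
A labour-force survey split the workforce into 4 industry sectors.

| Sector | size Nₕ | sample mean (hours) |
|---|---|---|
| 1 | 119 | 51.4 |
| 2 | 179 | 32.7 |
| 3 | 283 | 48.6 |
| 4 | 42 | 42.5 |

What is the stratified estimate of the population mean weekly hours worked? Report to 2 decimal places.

x̄_st = (Σ Nₕx̄ₕ) / (Σ Nₕ) = (119·51.4 + 179·32.7 + 283·48.6 + 42·42.5) / 623
= 27508.7 / 623 = 44.1552... → 44.16.

44.16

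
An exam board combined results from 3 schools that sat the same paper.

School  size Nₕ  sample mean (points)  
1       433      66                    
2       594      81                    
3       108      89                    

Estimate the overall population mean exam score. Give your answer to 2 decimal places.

N = 433 + 594 + 108 = 1135.
Overall mean = Σ (Nₕ/N)·x̄ₕ — weight by population share, not a simple average.
Σ Nₕx̄ₕ = 433·66 + 594·81 + 108·89 = 28578 + 48114 + 9612 = 86304.
Divide by N: 86304 / 1135 = 76.0388... → 76.04.

76.04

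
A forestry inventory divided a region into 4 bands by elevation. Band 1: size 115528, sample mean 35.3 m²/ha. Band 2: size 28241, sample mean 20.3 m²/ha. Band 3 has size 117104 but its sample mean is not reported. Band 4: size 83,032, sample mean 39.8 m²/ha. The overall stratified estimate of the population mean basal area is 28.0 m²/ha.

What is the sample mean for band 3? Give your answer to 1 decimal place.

14.3

N = 115528 + 28241 + 117104 + 83032 = 343905.
Overall total = μ·N = 28.0·343905 = 9629340.
Subtract the known strata: 115528·35.3 + 28241·20.3 + 83032·39.8 = 7956104.3.
Remaining total for band 3: 9629340 − 7956104.3 = 1673235.7.
Divide by its size: 1673235.7 / 117104 = 14.288... → 14.3.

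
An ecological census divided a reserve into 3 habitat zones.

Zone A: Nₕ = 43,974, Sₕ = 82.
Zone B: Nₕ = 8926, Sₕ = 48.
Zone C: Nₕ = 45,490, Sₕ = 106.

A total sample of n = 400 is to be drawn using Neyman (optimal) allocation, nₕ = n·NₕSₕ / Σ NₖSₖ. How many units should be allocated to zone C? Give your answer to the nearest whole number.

A: NₕSₕ = 43974·82 = 3605868
B: NₕSₕ = 8926·48 = 428448
C: NₕSₕ = 45490·106 = 4821940
Σ NₕSₕ = 8856256.
n_C = 400·4821940/8856256 = 217.787... → 218.

218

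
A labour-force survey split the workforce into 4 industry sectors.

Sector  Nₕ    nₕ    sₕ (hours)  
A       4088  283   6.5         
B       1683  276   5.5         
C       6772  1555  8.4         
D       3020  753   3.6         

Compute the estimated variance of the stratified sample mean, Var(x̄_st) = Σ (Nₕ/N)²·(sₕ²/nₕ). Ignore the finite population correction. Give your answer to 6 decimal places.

0.020822

N = 15563. Term for each stratum: Wₕ²sₕ²/nₕ.
Var(x̄_st) = 0.010300906 + 0.001281734 + 0.008591628 + 0.000648093 = 0.020822360 → 0.020822.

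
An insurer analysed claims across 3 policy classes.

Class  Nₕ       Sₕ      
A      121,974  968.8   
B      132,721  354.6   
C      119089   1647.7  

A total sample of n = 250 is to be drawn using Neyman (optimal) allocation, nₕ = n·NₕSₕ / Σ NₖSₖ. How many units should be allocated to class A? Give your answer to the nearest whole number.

A: NₕSₕ = 121974·968.8 = 118168411.2
B: NₕSₕ = 132721·354.6 = 47062866.6
C: NₕSₕ = 119089·1647.7 = 196222945.3
Σ NₕSₕ = 361454223.1.
n_A = 250·118168411.2/361454223.1 = 81.731... → 82.

82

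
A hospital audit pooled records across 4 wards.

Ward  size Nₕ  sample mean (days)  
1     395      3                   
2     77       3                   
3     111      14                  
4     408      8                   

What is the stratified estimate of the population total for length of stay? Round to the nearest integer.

6234

1: 395·3 = 1185
2: 77·3 = 231
3: 111·14 = 1554
4: 408·8 = 3264
τ̂ = Σ Nₕx̄ₕ = 6234.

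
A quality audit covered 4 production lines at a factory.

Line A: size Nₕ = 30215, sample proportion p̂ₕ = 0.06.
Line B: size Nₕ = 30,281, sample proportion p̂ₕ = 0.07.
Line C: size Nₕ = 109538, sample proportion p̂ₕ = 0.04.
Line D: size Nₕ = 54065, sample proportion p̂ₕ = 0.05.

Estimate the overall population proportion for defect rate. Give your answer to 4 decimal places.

N = 30215 + 30281 + 109538 + 54065 = 224099.
Overall proportion = Σ (Nₕ/N)·p̂ₕ.
Σ Nₕp̂ₕ = 1812.9 + 2119.67 + 4381.52 + 2703.25 = 11017.34.
11017.34 / 224099 = 0.049163... → 0.0492.

0.0492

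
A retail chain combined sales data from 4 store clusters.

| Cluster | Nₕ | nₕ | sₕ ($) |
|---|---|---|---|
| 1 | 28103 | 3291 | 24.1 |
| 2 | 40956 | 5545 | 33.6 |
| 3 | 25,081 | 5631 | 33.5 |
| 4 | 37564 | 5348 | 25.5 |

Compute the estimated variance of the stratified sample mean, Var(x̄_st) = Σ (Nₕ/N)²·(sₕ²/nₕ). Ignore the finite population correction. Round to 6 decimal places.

N = 131704. Term for each stratum: Wₕ²sₕ²/nₕ.
Var(x̄_st) = 0.008035514 + 0.019688569 + 0.007227629 + 0.009890875 = 0.044842586 → 0.044843.

0.044843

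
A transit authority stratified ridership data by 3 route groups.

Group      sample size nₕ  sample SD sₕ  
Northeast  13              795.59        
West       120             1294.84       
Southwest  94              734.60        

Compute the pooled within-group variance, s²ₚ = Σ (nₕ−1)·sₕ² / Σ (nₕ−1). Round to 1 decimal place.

Northeast: (13−1)·795.59² = 12·632963.4481 = 7595561.3772
West: (120−1)·1294.84² = 119·1676610.6256 = 199516664.4464
Southwest: (94−1)·734.60² = 93·539637.16 = 50186255.88
Numerator = 257298481.7036; denominator = Σ(nₕ−1) = 224.
s²ₚ = 257298481.7036/224 = 1148653.936... → 1148653.9.

1148653.9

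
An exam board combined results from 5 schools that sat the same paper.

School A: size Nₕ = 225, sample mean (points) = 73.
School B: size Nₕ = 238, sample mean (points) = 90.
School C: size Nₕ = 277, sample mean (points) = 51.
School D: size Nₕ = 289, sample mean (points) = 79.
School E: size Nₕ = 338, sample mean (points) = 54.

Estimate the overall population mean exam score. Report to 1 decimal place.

68.1

N = 1367; weights Wₕ = Nₕ/N = (0.1646, 0.1741, 0.2026, 0.2114, 0.2473).
x̄_st = Σ Wₕ·x̄ₕ = 0.1646·73 + 0.1741·90 + 0.2026·51 + 0.2114·79 + 0.2473·54 ≈ 68.072...
→ 68.1.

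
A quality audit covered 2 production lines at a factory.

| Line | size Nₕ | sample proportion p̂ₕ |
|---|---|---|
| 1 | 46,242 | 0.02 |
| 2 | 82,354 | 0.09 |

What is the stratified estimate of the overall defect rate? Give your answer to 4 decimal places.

N = 46242 + 82354 = 128596.
Overall proportion = Σ (Nₕ/N)·p̂ₕ.
Σ Nₕp̂ₕ = 924.84 + 7411.86 = 8336.7.
8336.7 / 128596 = 0.064829... → 0.0648.

0.0648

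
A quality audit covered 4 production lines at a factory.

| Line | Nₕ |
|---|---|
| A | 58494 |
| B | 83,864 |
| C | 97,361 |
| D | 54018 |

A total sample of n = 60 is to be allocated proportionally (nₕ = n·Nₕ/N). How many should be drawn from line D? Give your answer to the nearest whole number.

N = 58494 + 83864 + 97361 + 54018 = 293737.
n_D = 60·54018/293737 = 11.034... → 11.

11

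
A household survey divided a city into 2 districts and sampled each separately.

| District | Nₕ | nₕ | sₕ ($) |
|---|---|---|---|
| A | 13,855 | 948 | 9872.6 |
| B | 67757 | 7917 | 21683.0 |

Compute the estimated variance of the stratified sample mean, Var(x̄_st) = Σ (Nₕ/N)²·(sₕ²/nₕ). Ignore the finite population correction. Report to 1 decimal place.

43896.6

N = 81612. Term for each stratum: Wₕ²sₕ²/nₕ.
Var(x̄_st) = 2963.1918 + 40933.4539 = 43896.6457 → 43896.6.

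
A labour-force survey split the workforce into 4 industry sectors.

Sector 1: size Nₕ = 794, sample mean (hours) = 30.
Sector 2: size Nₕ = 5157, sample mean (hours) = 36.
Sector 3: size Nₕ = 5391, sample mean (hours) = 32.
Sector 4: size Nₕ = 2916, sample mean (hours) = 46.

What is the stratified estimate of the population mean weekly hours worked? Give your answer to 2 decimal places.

x̄_st = (Σ Nₕx̄ₕ) / (Σ Nₕ) = (794·30 + 5157·36 + 5391·32 + 2916·46) / 14258
= 516120 / 14258 = 36.1986... → 36.20.

36.20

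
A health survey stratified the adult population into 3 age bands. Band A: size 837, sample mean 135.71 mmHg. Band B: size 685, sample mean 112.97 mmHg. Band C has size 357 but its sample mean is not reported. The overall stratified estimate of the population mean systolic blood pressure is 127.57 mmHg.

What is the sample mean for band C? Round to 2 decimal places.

Σ Nₕx̄ₕ = N·μ, so 357·x̄_C = 1879·127.57 − (837·135.71 + 685·112.97).
= 239704.03 − 190973.72 = 48730.31.
x̄_C = 48730.31 / 357 = 136.4995... → 136.50.

136.50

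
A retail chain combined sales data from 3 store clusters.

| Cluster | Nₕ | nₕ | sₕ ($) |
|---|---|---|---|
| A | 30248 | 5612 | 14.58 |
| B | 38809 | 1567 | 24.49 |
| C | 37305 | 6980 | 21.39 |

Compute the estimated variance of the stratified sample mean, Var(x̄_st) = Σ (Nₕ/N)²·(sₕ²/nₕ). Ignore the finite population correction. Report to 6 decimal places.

N = 106362. Term for each stratum: Wₕ²sₕ²/nₕ.
Var(x̄_st) = 0.003063499 + 0.050956605 + 0.008063568 = 0.062083672 → 0.062084.

0.062084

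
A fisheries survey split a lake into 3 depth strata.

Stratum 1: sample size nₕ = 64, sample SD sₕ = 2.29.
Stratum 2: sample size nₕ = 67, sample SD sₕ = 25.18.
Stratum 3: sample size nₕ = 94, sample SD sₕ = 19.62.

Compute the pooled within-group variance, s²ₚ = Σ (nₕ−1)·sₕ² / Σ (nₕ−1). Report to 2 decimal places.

1: (64−1)·2.29² = 63·5.2441 = 330.3783
2: (67−1)·25.18² = 66·634.0324 = 41846.1384
3: (94−1)·19.62² = 93·384.9444 = 35799.8292
Numerator = 77976.3459; denominator = Σ(nₕ−1) = 222.
s²ₚ = 77976.3459/222 = 351.2448... → 351.24.

351.24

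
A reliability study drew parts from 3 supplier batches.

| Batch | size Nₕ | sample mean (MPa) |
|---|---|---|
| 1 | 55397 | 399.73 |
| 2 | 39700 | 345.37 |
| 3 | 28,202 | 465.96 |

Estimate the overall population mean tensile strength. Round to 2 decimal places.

N = 123299; weights Wₕ = Nₕ/N = (0.4493, 0.3220, 0.2287).
x̄_st = Σ Wₕ·x̄ₕ = 0.4493·399.73 + 0.3220·345.37 + 0.2287·465.96 ≈ 397.3758...
→ 397.38.

397.38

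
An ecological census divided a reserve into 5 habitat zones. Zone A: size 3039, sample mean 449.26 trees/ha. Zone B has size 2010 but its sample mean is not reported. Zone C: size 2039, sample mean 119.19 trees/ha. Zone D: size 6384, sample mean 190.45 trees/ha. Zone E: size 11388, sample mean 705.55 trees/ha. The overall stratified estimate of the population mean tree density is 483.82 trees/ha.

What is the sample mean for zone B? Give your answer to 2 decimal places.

581.49

N = 3039 + 2010 + 2039 + 6384 + 11388 = 24860.
Overall total = μ·N = 483.82·24860 = 12027765.2.
Subtract the known strata: 3039·449.26 + 2039·119.19 + 6384·190.45 + 11388·705.55 = 10858965.75.
Remaining total for zone B: 12027765.2 − 10858965.75 = 1168799.45.
Divide by its size: 1168799.45 / 2010 = 581.4923... → 581.49.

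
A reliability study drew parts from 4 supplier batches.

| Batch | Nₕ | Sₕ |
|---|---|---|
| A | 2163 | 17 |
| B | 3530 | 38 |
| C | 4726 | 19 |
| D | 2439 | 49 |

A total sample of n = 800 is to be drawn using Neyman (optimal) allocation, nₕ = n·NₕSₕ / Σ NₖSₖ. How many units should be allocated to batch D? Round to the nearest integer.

A: NₕSₕ = 2163·17 = 36771
B: NₕSₕ = 3530·38 = 134140
C: NₕSₕ = 4726·19 = 89794
D: NₕSₕ = 2439·49 = 119511
Σ NₕSₕ = 380216.
n_D = 800·119511/380216 = 251.459... → 251.

251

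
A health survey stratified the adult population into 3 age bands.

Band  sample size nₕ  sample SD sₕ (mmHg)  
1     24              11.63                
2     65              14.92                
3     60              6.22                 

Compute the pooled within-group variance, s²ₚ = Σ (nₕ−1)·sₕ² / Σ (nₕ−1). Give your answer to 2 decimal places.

134.52

Degrees of freedom: 23 + 64 + 59 = 146.
Σ(nₕ−1)sₕ² = 23·135.2569 + 64·222.6064 + 59·38.6884 = 19640.3339.
s²ₚ = 19640.3339 / 146 = 134.5228... → 134.52.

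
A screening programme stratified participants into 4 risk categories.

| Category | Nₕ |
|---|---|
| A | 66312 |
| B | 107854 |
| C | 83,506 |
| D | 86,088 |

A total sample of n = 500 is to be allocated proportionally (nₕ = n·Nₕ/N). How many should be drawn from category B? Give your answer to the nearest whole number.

157

N = 66312 + 107854 + 83506 + 86088 = 343760.
n_B = 500·107854/343760 = 156.874... → 157.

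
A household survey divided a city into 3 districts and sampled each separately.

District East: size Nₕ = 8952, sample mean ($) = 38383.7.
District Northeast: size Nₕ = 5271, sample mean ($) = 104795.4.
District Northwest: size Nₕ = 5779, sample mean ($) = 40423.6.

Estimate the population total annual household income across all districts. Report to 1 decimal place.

Estimate total by summing Nₕ·x̄ₕ over strata.
8952·38383.7 + 5271·104795.4 + 5779·40423.6 = 343610882.4 + 552376553.4 + 233607984.4 = 1129595420.2.

1129595420.2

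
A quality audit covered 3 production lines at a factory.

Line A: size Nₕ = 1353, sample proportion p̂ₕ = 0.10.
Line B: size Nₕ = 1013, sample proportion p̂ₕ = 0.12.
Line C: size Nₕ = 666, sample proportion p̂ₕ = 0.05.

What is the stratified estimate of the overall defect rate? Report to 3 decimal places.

0.096

N = 1353 + 1013 + 666 = 3032.
Overall proportion = Σ (Nₕ/N)·p̂ₕ.
Σ Nₕp̂ₕ = 135.3 + 121.56 + 33.3 = 290.16.
290.16 / 3032 = 0.09570... → 0.096.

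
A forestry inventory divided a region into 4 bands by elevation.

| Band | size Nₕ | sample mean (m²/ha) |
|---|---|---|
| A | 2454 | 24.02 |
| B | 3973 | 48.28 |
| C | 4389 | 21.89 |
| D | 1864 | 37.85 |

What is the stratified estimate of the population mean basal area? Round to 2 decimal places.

32.92

N = 12680; weights Wₕ = Nₕ/N = (0.1935, 0.3133, 0.3461, 0.1470).
x̄_st = Σ Wₕ·x̄ₕ = 0.1935·24.02 + 0.3133·48.28 + 0.3461·21.89 + 0.1470·37.85 ≈ 32.9171...
→ 32.92.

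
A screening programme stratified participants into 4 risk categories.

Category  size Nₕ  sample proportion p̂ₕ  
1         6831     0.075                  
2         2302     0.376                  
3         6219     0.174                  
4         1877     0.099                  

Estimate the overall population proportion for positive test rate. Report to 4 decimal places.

N = 6831 + 2302 + 6219 + 1877 = 17229.
Overall proportion = Σ (Nₕ/N)·p̂ₕ.
Σ Nₕp̂ₕ = 512.325 + 865.552 + 1082.106 + 185.823 = 2645.806.
2645.806 / 17229 = 0.153567... → 0.1536.

0.1536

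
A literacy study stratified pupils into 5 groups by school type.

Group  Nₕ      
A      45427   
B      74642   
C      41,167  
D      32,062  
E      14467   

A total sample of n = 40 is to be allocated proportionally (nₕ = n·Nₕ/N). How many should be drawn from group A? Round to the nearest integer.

Share of group A = 45427/207765 = 0.21865.
Allocate 40 × 0.21865 = 8.746... → 9.

9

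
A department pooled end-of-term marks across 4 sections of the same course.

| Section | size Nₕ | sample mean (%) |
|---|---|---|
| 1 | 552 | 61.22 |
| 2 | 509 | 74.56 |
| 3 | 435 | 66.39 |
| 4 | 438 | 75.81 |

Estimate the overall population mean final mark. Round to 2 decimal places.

N = 1934; weights Wₕ = Nₕ/N = (0.2854, 0.2632, 0.2249, 0.2265).
x̄_st = Σ Wₕ·x̄ₕ = 0.2854·61.22 + 0.2632·74.56 + 0.2249·66.39 + 0.2265·75.81 ≈ 69.1980...
→ 69.20.

69.20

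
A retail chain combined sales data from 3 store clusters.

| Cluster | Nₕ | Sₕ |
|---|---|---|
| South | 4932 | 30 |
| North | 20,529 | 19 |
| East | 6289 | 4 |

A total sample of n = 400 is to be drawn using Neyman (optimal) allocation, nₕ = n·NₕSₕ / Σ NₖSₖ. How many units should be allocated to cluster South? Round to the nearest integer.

105

South: NₕSₕ = 4932·30 = 147960
North: NₕSₕ = 20529·19 = 390051
East: NₕSₕ = 6289·4 = 25156
Σ NₕSₕ = 563167.
n_South = 400·147960/563167 = 105.091... → 105.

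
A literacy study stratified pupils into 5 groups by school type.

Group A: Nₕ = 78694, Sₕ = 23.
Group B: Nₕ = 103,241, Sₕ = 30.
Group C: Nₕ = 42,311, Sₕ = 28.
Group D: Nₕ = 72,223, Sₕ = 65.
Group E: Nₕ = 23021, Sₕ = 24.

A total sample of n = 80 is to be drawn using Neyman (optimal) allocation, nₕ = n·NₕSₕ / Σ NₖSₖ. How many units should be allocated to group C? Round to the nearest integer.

8

A: NₕSₕ = 78694·23 = 1809962
B: NₕSₕ = 103241·30 = 3097230
C: NₕSₕ = 42311·28 = 1184708
D: NₕSₕ = 72223·65 = 4694495
E: NₕSₕ = 23021·24 = 552504
Σ NₕSₕ = 11338899.
n_C = 80·1184708/11338899 = 8.359... → 8.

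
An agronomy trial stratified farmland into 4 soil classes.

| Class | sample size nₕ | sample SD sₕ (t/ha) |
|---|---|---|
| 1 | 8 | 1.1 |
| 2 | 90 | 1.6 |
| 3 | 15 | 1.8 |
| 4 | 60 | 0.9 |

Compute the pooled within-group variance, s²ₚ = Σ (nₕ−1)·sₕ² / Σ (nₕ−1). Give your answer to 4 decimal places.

Degrees of freedom: 7 + 89 + 14 + 59 = 169.
Σ(nₕ−1)sₕ² = 7·1.21 + 89·2.56 + 14·3.24 + 59·0.81 = 329.46.
s²ₚ = 329.46 / 169 = 1.949467... → 1.9495.

1.9495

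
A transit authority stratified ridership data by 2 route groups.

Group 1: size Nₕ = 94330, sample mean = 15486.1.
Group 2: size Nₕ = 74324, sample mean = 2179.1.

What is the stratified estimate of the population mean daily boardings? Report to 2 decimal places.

x̄_st = (Σ Nₕx̄ₕ) / (Σ Nₕ) = (94330·15486.1 + 74324·2179.1) / 168654
= 1622763241.4 / 168654 = 9621.8485... → 9621.85.

9621.85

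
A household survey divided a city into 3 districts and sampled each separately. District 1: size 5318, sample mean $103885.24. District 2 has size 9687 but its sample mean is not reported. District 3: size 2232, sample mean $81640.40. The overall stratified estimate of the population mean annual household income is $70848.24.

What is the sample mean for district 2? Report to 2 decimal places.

Σ Nₕx̄ₕ = N·μ, so 9687·x̄_2 = 17237·70848.24 − (5318·103885.24 + 2232·81640.40).
= 1221211112.88 − 734683079.12 = 486528033.76.
x̄_2 = 486528033.76 / 9687 = 50224.8409... → 50224.84.

50224.84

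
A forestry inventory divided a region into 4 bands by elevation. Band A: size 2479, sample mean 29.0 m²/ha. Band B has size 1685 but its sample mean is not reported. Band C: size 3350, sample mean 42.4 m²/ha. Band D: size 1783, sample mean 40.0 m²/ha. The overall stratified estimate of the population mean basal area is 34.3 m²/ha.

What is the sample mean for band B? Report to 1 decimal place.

20.0

Σ Nₕx̄ₕ = N·μ, so 1685·x̄_B = 9297·34.3 − (2479·29.0 + 3350·42.4 + 1783·40.0).
= 318887.1 − 285251 = 33636.1.
x̄_B = 33636.1 / 1685 = 19.962... → 20.0.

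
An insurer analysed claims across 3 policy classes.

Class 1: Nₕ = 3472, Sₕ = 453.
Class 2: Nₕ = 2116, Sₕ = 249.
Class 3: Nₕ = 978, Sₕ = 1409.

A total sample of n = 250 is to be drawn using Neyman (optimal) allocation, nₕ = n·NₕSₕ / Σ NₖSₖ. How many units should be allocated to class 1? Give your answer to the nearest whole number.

1: NₕSₕ = 3472·453 = 1572816
2: NₕSₕ = 2116·249 = 526884
3: NₕSₕ = 978·1409 = 1378002
Σ NₕSₕ = 3477702.
n_1 = 250·1572816/3477702 = 113.064... → 113.

113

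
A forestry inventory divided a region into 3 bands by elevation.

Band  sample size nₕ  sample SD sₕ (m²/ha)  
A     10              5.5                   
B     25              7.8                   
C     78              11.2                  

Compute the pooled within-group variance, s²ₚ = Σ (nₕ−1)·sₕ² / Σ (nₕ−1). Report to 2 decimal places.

Degrees of freedom: 9 + 24 + 77 = 110.
Σ(nₕ−1)sₕ² = 9·30.25 + 24·60.84 + 77·125.44 = 11391.29.
s²ₚ = 11391.29 / 110 = 103.5572... → 103.56.

103.56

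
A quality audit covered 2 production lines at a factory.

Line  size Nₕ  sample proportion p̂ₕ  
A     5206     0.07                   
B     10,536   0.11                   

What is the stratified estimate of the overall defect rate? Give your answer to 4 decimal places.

0.0968

N = 5206 + 10536 = 15742.
Overall proportion = Σ (Nₕ/N)·p̂ₕ.
Σ Nₕp̂ₕ = 364.42 + 1158.96 = 1523.38.
1523.38 / 15742 = 0.096772... → 0.0968.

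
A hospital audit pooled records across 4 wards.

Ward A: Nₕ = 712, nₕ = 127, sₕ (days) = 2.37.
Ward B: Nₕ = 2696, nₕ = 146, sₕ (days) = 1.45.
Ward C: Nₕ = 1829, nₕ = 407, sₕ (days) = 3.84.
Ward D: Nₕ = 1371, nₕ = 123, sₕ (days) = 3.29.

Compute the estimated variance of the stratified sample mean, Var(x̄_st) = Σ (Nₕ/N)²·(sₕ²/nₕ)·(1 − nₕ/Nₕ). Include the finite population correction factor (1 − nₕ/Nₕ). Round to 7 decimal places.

0.0082953

N = 6608; Wₕ = Nₕ/N.
ward A: (712/6608)²·2.37²/127·(1 − 127/712) = 0.0004218798
ward B: (2696/6608)²·1.45²/146·(1 − 146/2696) = 0.0022672695
ward C: (1829/6608)²·3.84²/407·(1 − 407/1829) = 0.0021579495
ward D: (1371/6608)²·3.29²/123·(1 − 123/1371) = 0.0034482493
Sum = 0.0082953481 → 0.0082953.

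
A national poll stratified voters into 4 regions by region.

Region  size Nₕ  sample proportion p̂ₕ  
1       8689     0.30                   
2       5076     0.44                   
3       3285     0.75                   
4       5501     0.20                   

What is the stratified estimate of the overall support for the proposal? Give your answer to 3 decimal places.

N = 8689 + 5076 + 3285 + 5501 = 22551.
Overall proportion = Σ (Nₕ/N)·p̂ₕ.
Σ Nₕp̂ₕ = 2606.7 + 2233.44 + 2463.75 + 1100.2 = 8404.09.
8404.09 / 22551 = 0.37267... → 0.373.

0.373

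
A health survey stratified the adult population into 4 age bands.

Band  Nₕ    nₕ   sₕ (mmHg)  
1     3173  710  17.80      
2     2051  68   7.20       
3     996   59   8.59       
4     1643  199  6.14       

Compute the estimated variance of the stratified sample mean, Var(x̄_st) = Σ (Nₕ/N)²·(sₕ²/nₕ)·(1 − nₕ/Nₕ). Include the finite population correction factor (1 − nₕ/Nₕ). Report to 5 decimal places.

N = 7863; Wₕ = Nₕ/N.
band 1: (3173/7863)²·17.80²/710·(1 − 710/3173) = 0.05640786
band 2: (2051/7863)²·7.20²/68·(1 − 68/2051) = 0.05014965
band 3: (996/7863)²·8.59²/59·(1 − 59/996) = 0.01887803
band 4: (1643/7863)²·6.14²/199·(1 − 199/1643) = 0.00726962
Sum = 0.13270516 → 0.13271.

0.13271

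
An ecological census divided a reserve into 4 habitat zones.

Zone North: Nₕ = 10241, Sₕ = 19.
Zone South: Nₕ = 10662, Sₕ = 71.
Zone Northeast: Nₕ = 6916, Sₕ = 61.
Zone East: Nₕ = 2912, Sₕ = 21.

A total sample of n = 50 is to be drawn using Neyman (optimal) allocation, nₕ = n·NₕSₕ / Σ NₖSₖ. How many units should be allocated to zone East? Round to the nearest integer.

Σ NₕSₕ = 10241·19 + 10662·71 + 6916·61 + 2912·21 = 1434609.
Share for East: 61152/1434609 = 0.04263.
n_East = 50 × 0.04263 = 2.131... → 2.

2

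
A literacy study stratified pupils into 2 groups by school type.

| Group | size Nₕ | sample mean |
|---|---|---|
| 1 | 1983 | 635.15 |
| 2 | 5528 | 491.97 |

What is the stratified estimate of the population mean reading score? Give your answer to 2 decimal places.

N = 1983 + 5528 = 7511.
Overall mean = Σ (Nₕ/N)·x̄ₕ — weight by population share, not a simple average.
Σ Nₕx̄ₕ = 1983·635.15 + 5528·491.97 = 1259502.45 + 2719610.16 = 3979112.61.
Divide by N: 3979112.61 / 7511 = 529.7714... → 529.77.

529.77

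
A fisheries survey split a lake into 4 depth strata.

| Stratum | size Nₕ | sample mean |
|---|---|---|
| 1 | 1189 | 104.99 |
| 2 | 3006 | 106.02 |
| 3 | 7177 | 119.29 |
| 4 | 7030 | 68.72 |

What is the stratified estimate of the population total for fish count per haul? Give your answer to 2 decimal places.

1782775.16

Population total = Σ Nₕ·x̄ₕ (each stratum's size times its mean).
1189·104.99 + 3006·106.02 + 7177·119.29 + 7030·68.72 = 124833.11 + 318696.12 + 856144.33 + 483101.6 = 1782775.16.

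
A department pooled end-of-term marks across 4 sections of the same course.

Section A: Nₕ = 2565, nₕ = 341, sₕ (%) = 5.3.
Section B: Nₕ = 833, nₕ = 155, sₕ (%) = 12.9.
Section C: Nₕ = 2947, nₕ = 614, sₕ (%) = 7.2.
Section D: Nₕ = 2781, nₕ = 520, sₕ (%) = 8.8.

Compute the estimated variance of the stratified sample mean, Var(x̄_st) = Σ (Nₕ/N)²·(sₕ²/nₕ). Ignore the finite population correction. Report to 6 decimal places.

0.038086

N = 9126. Term for each stratum: Wₕ²sₕ²/nₕ.
Var(x̄_st) = 0.006507455 + 0.008944927 + 0.008804323 + 0.013829391 = 0.038086096 → 0.038086.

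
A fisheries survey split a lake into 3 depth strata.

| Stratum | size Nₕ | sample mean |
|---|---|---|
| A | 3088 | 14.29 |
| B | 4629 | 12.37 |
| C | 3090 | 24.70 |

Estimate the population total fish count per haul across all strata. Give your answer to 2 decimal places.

Estimate total by summing Nₕ·x̄ₕ over strata.
3088·14.29 + 4629·12.37 + 3090·24.70 = 44127.52 + 57260.73 + 76323 = 177711.25.

177711.25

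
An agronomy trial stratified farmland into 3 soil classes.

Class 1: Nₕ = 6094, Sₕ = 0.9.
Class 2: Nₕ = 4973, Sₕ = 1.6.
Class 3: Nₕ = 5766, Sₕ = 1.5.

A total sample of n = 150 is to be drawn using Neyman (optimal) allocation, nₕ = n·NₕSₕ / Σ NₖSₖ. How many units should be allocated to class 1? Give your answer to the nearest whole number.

37

1: NₕSₕ = 6094·0.9 = 5484.6
2: NₕSₕ = 4973·1.6 = 7956.8
3: NₕSₕ = 5766·1.5 = 8649
Σ NₕSₕ = 22090.4.
n_1 = 150·5484.6/22090.4 = 37.242... → 37.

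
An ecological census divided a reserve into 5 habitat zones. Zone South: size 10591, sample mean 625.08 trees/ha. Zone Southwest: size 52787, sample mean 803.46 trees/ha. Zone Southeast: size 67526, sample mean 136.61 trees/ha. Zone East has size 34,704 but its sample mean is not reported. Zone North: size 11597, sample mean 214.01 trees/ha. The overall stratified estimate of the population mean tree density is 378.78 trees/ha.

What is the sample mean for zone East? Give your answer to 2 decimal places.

N = 10591 + 52787 + 67526 + 34704 + 11597 = 177205.
Overall total = μ·N = 378.78·177205 = 67121709.9.
Subtract the known strata: 10591·625.08 + 52787·803.46 + 67526·136.61 + 11597·214.01 = 60739066.13.
Remaining total for zone East: 67121709.9 − 60739066.13 = 6382643.77.
Divide by its size: 6382643.77 / 34704 = 183.9167... → 183.92.

183.92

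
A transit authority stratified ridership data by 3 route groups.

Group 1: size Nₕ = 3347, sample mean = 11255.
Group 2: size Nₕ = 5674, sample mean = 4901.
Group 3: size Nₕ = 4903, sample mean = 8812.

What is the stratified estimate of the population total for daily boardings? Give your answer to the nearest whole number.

108683995

Estimate total by summing Nₕ·x̄ₕ over strata.
3347·11255 + 5674·4901 + 4903·8812 = 37670485 + 27808274 + 43205236 = 108683995.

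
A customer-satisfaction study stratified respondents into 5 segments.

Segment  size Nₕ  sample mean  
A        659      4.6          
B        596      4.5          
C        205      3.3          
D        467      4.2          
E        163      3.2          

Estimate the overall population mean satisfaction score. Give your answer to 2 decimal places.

x̄_st = (Σ Nₕx̄ₕ) / (Σ Nₕ) = (659·4.6 + 596·4.5 + 205·3.3 + 467·4.2 + 163·3.2) / 2090
= 8872.9 / 2090 = 4.2454... → 4.25.

4.25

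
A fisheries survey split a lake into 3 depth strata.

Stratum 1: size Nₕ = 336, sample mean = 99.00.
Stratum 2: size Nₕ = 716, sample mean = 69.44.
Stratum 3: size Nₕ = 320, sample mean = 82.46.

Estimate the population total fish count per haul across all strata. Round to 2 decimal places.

109370.24

1: 336·99.00 = 33264
2: 716·69.44 = 49719.04
3: 320·82.46 = 26387.2
τ̂ = Σ Nₕx̄ₕ = 109370.24.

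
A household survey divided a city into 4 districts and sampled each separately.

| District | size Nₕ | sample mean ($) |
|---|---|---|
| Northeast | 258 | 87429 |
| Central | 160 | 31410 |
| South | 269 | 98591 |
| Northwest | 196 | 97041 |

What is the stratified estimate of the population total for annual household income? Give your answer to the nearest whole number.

73123297

Population total = Σ Nₕ·x̄ₕ (each stratum's size times its mean).
258·87429 + 160·31410 + 269·98591 + 196·97041 = 22556682 + 5025600 + 26520979 + 19020036 = 73123297.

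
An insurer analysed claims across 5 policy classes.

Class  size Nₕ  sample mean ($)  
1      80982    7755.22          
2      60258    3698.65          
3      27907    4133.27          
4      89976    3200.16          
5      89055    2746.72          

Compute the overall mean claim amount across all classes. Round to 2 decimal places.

x̄_st = (Σ Nₕx̄ₕ) / (Σ Nₕ) = (80982·7755.22 + 60258·3698.65 + 27907·4133.27 + 89976·3200.16 + 89055·2746.72) / 348178
= 1498800389.39 / 348178 = 4304.6958... → 4304.70.

4304.70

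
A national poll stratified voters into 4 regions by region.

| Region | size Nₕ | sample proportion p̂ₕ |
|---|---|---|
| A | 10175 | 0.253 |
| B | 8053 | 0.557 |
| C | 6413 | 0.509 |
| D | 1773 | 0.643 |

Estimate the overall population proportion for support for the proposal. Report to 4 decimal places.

N = 10175 + 8053 + 6413 + 1773 = 26414.
Overall proportion = Σ (Nₕ/N)·p̂ₕ.
Σ Nₕp̂ₕ = 2574.275 + 4485.521 + 3264.217 + 1140.039 = 11464.052.
11464.052 / 26414 = 0.434014... → 0.4340.

0.4340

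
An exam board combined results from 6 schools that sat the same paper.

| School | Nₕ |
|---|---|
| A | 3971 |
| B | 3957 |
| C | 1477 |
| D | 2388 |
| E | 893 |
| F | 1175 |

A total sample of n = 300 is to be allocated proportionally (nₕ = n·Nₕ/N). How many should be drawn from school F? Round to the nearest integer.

25

N = 3971 + 3957 + 1477 + 2388 + 893 + 1175 = 13861.
n_F = 300·1175/13861 = 25.431... → 25.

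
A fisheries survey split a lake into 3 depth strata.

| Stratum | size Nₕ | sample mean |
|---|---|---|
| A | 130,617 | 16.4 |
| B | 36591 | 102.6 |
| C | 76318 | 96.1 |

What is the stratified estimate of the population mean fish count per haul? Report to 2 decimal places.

N = 130617 + 36591 + 76318 = 243526.
Weight each subgroup mean by Nₕ/N and sum.
Σ Nₕx̄ₕ = 130617·16.4 + 36591·102.6 + 76318·96.1 = 2142118.8 + 3754236.6 + 7334159.8 = 13230515.2.
Divide by N: 13230515.2 / 243526 = 54.3290... → 54.33.

54.33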